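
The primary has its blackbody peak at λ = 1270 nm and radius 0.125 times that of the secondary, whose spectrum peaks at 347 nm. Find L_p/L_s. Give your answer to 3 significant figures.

8.71×10^-5

Wien's law gives T ∝ 1/λ_max, so T_p/T_s = λ_s/λ_p = 347/1270 = 0.2732.
Then L ∝ R²T⁴ gives L_p/L_s = (0.125)² × (0.2732)⁴ = 0.01562 × 0.005573 = 8.708×10^-5.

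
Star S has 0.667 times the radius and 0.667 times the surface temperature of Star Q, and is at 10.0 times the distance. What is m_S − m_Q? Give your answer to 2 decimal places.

L_S/L_Q = (0.667)²(0.667)⁴ = 0.08806.
F_S/F_Q = (L_S/L_Q)/(d_S/d_Q)² = 0.08806/100.0 = 8.806×10^-4.
m_S − m_Q = −2.5 log₁₀(8.806×10^-4) = 7.64.

7.64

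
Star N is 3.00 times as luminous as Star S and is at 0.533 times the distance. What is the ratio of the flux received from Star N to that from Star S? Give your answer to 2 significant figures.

11

F = L/(4πd²), so F_N/F_S = (L_N/L_S) / (d_N/d_S)²
= 3.00 / (0.533)² = 3.00 / 0.2841 = 10.56.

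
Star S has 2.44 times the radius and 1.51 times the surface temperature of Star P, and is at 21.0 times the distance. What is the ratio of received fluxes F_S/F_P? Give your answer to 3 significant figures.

0.0702

L_S/L_P = (R_S/R_P)²(T_S/T_P)⁴ = (2.44)² × (1.51)⁴ = 30.95.
F_S/F_P = (L_S/L_P)/(d_S/d_P)² = 30.95 / (21.0)² = 0.07019.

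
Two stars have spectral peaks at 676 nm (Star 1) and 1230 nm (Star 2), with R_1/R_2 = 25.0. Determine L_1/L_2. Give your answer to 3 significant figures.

6.85×10^3

Wien's law gives T ∝ 1/λ_max, so T_1/T_2 = λ_2/λ_1 = 1230/676 = 1.820.
Then L ∝ R²T⁴ gives L_1/L_2 = (25.0)² × (1.820)⁴ = 625.0 × 10.96 = 6850.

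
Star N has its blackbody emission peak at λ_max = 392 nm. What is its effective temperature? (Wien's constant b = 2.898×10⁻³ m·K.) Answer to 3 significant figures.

7.39×10^3 K

T = b/λ_max = 2.898×10⁻³ / (392×10⁻⁹) = 7393 K.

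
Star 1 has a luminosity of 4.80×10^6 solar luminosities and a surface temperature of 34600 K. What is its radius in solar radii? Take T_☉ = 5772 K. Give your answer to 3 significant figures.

R/R_☉ = √(L/L_☉) / (T/T_☉)² = √(4.80×10^6) / (5.994)²
       = 2191 / 35.93 = 60.97.

61.0 solar radii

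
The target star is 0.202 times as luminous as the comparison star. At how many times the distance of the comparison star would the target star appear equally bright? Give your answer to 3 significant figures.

0.449

Equal flux requires L_t/d_t² = L_c/d_c², so d_t/d_c = √(L_t/L_c)
= √(0.202) = 0.4494.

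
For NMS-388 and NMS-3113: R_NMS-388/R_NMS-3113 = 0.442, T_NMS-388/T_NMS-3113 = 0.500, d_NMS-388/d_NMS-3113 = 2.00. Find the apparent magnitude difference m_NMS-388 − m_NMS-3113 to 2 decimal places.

L_NMS-388/L_NMS-3113 = (0.442)²(0.500)⁴ = 0.01221.
F_NMS-388/F_NMS-3113 = (L_NMS-388/L_NMS-3113)/(d_NMS-388/d_NMS-3113)² = 0.01221/4.000 = 0.003053.
m_NMS-388 − m_NMS-3113 = −2.5 log₁₀(0.003053) = 6.29.

6.29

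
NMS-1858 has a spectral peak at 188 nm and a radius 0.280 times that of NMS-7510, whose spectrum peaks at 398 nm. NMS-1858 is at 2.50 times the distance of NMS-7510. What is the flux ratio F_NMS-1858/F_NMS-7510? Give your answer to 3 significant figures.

0.252

Wien's law: T_NMS-1858/T_NMS-7510 = λ_NMS-7510/λ_NMS-1858 = 398/188 = 2.117.
L_NMS-1858/L_NMS-7510 = (R_NMS-1858/R_NMS-7510)²(T_NMS-1858/T_NMS-7510)⁴ = (0.280)²(2.117)⁴ = 1.575.
F_NMS-1858/F_NMS-7510 = (L_NMS-1858/L_NMS-7510)/(d_NMS-1858/d_NMS-7510)² = 1.575/(2.50)² = 0.2520.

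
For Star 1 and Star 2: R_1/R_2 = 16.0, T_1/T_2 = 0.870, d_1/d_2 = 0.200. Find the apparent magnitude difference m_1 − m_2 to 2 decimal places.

-8.91

L_1/L_2 = (16.0)²(0.870)⁴ = 146.7.
F_1/F_2 = (L_1/L_2)/(d_1/d_2)² = 146.7/0.04000 = 3667.
m_1 − m_2 = −2.5 log₁₀(3667) = -8.91.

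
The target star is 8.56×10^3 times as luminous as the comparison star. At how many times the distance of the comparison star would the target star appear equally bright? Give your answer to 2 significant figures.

Equal flux requires L_t/d_t² = L_c/d_c², so d_t/d_c = √(L_t/L_c)
= √(8.56×10^3) = 92.52.

93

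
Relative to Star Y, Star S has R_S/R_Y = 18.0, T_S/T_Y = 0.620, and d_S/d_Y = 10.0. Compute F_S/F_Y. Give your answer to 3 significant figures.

0.479

L_S/L_Y = (R_S/R_Y)²(T_S/T_Y)⁴ = (18.0)² × (0.620)⁴ = 47.88.
F_S/F_Y = (L_S/L_Y)/(d_S/d_Y)² = 47.88 / (10.0)² = 0.4788.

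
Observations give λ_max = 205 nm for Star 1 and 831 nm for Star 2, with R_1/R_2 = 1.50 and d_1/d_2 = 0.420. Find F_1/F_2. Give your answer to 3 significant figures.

Wien's law: T_1/T_2 = λ_2/λ_1 = 831/205 = 4.054.
L_1/L_2 = (R_1/R_2)²(T_1/T_2)⁴ = (1.50)²(4.054)⁴ = 607.5.
F_1/F_2 = (L_1/L_2)/(d_1/d_2)² = 607.5/(0.420)² = 3444.

3.44×10^3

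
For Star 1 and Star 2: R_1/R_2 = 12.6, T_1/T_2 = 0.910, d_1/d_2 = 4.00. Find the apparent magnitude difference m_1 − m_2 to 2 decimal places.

-2.08

L_1/L_2 = (12.6)²(0.910)⁴ = 108.9.
F_1/F_2 = (L_1/L_2)/(d_1/d_2)² = 108.9/16.00 = 6.804.
m_1 − m_2 = −2.5 log₁₀(6.804) = -2.08.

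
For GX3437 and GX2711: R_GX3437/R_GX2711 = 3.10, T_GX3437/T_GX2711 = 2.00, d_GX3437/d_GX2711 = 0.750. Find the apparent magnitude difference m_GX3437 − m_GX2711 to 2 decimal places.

L_GX3437/L_GX2711 = (3.10)²(2.00)⁴ = 153.8.
F_GX3437/F_GX2711 = (L_GX3437/L_GX2711)/(d_GX3437/d_GX2711)² = 153.8/0.5625 = 273.4.
m_GX3437 − m_GX2711 = −2.5 log₁₀(273.4) = -6.09.

-6.09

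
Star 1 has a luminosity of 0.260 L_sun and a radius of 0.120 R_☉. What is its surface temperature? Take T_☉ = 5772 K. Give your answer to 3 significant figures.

T/T_☉ = (L/L_☉)^(1/4) / (R/R_☉)^(1/2)
T = 5772 × (0.260)^(1/4) / √(0.120) = 5772 × 0.7141 / 0.3464 = 1.190×10^4 K.

1.19×10^4 K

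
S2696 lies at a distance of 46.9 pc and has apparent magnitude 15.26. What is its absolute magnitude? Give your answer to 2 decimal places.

M = m − 5 log₁₀(d/10 pc) = 15.26 − 5 log₁₀(46.9/10)
  = 15.26 − 5 × 0.671 = 15.26 − 3.36 = 11.90.

11.90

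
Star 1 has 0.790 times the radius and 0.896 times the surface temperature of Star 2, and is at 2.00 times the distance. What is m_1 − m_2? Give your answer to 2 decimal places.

L_1/L_2 = (0.790)²(0.896)⁴ = 0.4022.
F_1/F_2 = (L_1/L_2)/(d_1/d_2)² = 0.4022/4.000 = 0.1006.
m_1 − m_2 = −2.5 log₁₀(0.1006) = 2.49.

2.49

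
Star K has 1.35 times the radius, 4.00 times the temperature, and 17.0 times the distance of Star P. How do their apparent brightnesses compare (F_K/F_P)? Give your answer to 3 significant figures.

L_K/L_P = (R_K/R_P)²(T_K/T_P)⁴ = (1.35)² × (4.00)⁴ = 466.6.
F_K/F_P = (L_K/L_P)/(d_K/d_P)² = 466.6 / (17.0)² = 1.614.

1.61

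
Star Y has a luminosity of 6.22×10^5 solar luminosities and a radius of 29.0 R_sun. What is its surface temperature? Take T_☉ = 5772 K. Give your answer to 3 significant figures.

T/T_☉ = (L/L_☉)^(1/4) / (R/R_☉)^(1/2)
T = 5772 × (6.22×10^5)^(1/4) / √(29.0) = 5772 × 28.08 / 5.385 = 3.010×10^4 K.

3.01×10^4 K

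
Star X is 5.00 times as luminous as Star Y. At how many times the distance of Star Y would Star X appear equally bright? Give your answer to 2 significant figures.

Equal flux requires L_X/d_X² = L_Y/d_Y², so d_X/d_Y = √(L_X/L_Y)
= √(5.00) = 2.236.

2.2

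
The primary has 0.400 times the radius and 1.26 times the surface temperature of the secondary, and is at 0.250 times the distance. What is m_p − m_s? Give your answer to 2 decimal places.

L_p/L_s = (0.400)²(1.26)⁴ = 0.4033.
F_p/F_s = (L_p/L_s)/(d_p/d_s)² = 0.4033/0.06250 = 6.452.
m_p − m_s = −2.5 log₁₀(6.452) = -2.02.

-2.02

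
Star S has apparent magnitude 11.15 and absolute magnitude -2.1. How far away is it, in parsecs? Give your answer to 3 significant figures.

m − M = 5 log₁₀(d/10 pc)
11.15 − (-2.1) = 13.25 = 5 log₁₀(d/10)
d = 10 × 10^(13.25/5) = 10 × 10^2.650 = 4467 pc.

4.47×10^3 pc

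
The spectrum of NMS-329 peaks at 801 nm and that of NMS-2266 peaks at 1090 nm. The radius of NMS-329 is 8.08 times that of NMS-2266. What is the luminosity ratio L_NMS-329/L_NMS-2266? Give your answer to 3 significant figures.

224

Wien's law gives T ∝ 1/λ_max, so T_NMS-329/T_NMS-2266 = λ_NMS-2266/λ_NMS-329 = 1090/801 = 1.361.
Then L ∝ R²T⁴ gives L_NMS-329/L_NMS-2266 = (8.08)² × (1.361)⁴ = 65.29 × 3.429 = 223.9.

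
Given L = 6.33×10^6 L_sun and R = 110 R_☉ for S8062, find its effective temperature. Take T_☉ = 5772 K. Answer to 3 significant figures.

T/T_☉ = (L/L_☉)^(1/4) / (R/R_☉)^(1/2)
T = 5772 × (6.33×10^6)^(1/4) / √(110) = 5772 × 50.16 / 10.49 = 2.760×10^4 K.

2.76×10^4 K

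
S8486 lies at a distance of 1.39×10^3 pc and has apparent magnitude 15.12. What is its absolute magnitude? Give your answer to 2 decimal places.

4.40

M = m − 5 log₁₀(d/10 pc) = 15.12 − 5 log₁₀(1.39×10^3/10)
  = 15.12 − 5 × 2.143 = 15.12 − 10.72 = 4.40.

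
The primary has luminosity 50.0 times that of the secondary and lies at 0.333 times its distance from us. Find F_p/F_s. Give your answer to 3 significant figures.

451

F = L/(4πd²), so F_p/F_s = (L_p/L_s) / (d_p/d_s)²
= 50.0 / (0.333)² = 50.0 / 0.1109 = 450.9.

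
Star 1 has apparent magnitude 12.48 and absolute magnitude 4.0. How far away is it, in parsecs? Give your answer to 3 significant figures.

497 pc

m − M = 5 log₁₀(d/10 pc)
12.48 − (4.0) = 8.48 = 5 log₁₀(d/10)
d = 10 × 10^(8.48/5) = 10 × 10^1.696 = 496.6 pc.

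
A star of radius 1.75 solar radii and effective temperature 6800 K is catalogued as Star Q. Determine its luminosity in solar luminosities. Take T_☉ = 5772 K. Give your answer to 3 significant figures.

L/L_☉ = (R/R_☉)² (T/T_☉)⁴ = (1.75)² × (6800/5772)⁴
       = 3.062 × (1.178)⁴ = 3.062 × 1.926 = 5.899.

5.90 solar luminosities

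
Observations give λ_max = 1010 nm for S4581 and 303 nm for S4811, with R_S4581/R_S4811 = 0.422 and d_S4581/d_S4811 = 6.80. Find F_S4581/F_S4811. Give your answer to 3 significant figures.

3.12×10^-5

Wien's law: T_S4581/T_S4811 = λ_S4811/λ_S4581 = 303/1010 = 0.3000.
L_S4581/L_S4811 = (R_S4581/R_S4811)²(T_S4581/T_S4811)⁴ = (0.422)²(0.3000)⁴ = 0.001442.
F_S4581/F_S4811 = (L_S4581/L_S4811)/(d_S4581/d_S4811)² = 0.001442/(6.80)² = 3.120×10^-5.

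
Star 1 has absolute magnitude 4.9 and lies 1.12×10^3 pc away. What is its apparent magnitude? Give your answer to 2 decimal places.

15.15

m = M + 5 log₁₀(d/10 pc) = 4.9 + 5 log₁₀(1.12×10^3/10)
  = 4.9 + 5 × 2.049 = 4.9 + 10.25 = 15.15.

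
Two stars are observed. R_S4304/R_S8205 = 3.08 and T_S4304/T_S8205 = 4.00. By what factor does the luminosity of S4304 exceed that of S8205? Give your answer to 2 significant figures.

2.4×10^3

From the Stefan–Boltzmann law, L ∝ R²T⁴, so
L_S4304/L_S8205 = (R_S4304/R_S8205)² (T_S4304/T_S8205)⁴ = (3.08)² × (4.00)⁴ = 9.486 × 256.0 = 2429.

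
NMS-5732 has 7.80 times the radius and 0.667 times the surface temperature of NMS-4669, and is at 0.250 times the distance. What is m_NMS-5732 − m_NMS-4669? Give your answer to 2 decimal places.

-5.71

L_NMS-5732/L_NMS-4669 = (7.80)²(0.667)⁴ = 12.04.
F_NMS-5732/F_NMS-4669 = (L_NMS-5732/L_NMS-4669)/(d_NMS-5732/d_NMS-4669)² = 12.04/0.06250 = 192.7.
m_NMS-5732 − m_NMS-4669 = −2.5 log₁₀(192.7) = -5.71.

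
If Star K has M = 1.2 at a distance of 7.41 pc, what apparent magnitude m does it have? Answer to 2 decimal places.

m = M + 5 log₁₀(d/10 pc) = 1.2 + 5 log₁₀(7.41/10)
  = 1.2 + 5 × -0.130 = 1.2 + -0.65 = 0.55.

0.55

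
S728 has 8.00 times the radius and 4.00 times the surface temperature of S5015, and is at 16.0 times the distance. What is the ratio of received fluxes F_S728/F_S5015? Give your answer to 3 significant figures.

L_S728/L_S5015 = (R_S728/R_S5015)²(T_S728/T_S5015)⁴ = (8.00)² × (4.00)⁴ = 1.638×10^4.
F_S728/F_S5015 = (L_S728/L_S5015)/(d_S728/d_S5015)² = 1.638×10^4 / (16.0)² = 64.00.

64.0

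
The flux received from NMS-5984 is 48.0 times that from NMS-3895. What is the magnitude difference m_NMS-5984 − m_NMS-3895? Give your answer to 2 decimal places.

-4.20

m_NMS-5984 − m_NMS-3895 = −2.5 log₁₀(F_NMS-5984/F_NMS-3895) = −2.5 log₁₀(48.0) = −2.5 × (1.681) = -4.203.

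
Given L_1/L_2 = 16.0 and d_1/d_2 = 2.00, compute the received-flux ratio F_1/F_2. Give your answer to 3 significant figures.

4.00

F = L/(4πd²), so F_1/F_2 = (L_1/L_2) / (d_1/d_2)²
= 16.0 / (2.00)² = 16.0 / 4.000 = 4.000.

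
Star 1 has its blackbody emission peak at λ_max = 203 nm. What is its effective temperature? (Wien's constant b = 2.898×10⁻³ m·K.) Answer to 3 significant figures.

1.43×10^4 K

T = b/λ_max = 2.898×10⁻³ / (203×10⁻⁹) = 1.428×10^4 K.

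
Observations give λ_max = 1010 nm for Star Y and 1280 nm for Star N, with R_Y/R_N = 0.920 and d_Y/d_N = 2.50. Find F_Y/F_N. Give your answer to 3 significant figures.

Wien's law: T_Y/T_N = λ_N/λ_Y = 1280/1010 = 1.267.
L_Y/L_N = (R_Y/R_N)²(T_Y/T_N)⁴ = (0.920)²(1.267)⁴ = 2.183.
F_Y/F_N = (L_Y/L_N)/(d_Y/d_N)² = 2.183/(2.50)² = 0.3493.

0.349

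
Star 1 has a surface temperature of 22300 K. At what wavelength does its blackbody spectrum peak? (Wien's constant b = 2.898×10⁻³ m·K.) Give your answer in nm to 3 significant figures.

λ_max = b/T = 2.898×10⁻³ / 22300 = 1.30×10^-7 m = 130.0 nm.

130 nm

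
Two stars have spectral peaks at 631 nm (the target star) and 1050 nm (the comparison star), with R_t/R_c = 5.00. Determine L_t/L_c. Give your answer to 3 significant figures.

192

Wien's law gives T ∝ 1/λ_max, so T_t/T_c = λ_c/λ_t = 1050/631 = 1.664.
Then L ∝ R²T⁴ gives L_t/L_c = (5.00)² × (1.664)⁴ = 25.00 × 7.667 = 191.7.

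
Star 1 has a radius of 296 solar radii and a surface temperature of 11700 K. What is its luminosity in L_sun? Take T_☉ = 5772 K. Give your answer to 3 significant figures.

1.48×10^6 L_sun

L/L_☉ = (R/R_☉)² (T/T_☉)⁴ = (296)² × (11700/5772)⁴
       = 8.762×10^4 × (2.027)⁴ = 8.762×10^4 × 16.88 = 1.479×10^6.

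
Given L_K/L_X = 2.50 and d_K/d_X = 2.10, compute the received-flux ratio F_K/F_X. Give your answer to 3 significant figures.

F = L/(4πd²), so F_K/F_X = (L_K/L_X) / (d_K/d_X)²
= 2.50 / (2.10)² = 2.50 / 4.410 = 0.5669.

0.567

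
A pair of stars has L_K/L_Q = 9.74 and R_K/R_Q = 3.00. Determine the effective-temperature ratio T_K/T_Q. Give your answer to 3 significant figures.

L ∝ R²T⁴ gives T ∝ (L/R²)^(1/4), so
T_K/T_Q = (9.74 / 3.00²)^(1/4) = (1.082)^(1/4) = 1.020.

1.02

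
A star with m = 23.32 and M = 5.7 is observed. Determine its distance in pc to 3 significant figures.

3.34×10^4 pc

m − M = 5 log₁₀(d/10 pc)
23.32 − (5.7) = 17.62 = 5 log₁₀(d/10)
d = 10 × 10^(17.62/5) = 10 × 10^3.524 = 3.342×10^4 pc.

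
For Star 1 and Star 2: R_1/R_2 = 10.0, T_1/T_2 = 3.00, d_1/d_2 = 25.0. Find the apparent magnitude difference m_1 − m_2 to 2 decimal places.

-2.78

L_1/L_2 = (10.0)²(3.00)⁴ = 8100.
F_1/F_2 = (L_1/L_2)/(d_1/d_2)² = 8100/625.0 = 12.96.
m_1 − m_2 = −2.5 log₁₀(12.96) = -2.78.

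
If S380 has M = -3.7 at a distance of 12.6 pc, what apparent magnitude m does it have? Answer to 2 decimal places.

-3.20

m = M + 5 log₁₀(d/10 pc) = -3.7 + 5 log₁₀(12.6/10)
  = -3.7 + 5 × 0.100 = -3.7 + 0.50 = -3.20.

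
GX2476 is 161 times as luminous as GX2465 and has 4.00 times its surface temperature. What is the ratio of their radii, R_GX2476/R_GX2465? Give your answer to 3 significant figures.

L ∝ R²T⁴ gives R ∝ √L / T², so
R_GX2476/R_GX2465 = √(161) / (4.00)² = 12.69 / 16.00 = 0.7930.

0.793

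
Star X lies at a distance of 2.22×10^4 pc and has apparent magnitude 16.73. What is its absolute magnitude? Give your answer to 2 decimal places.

-0.00

M = m − 5 log₁₀(d/10 pc) = 16.73 − 5 log₁₀(2.22×10^4/10)
  = 16.73 − 5 × 3.346 = 16.73 − 16.73 = -0.00.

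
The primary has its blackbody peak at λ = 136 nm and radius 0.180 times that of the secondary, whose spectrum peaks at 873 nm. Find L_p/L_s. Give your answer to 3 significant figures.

55.0

Wien's law gives T ∝ 1/λ_max, so T_p/T_s = λ_s/λ_p = 873/136 = 6.419.
Then L ∝ R²T⁴ gives L_p/L_s = (0.180)² × (6.419)⁴ = 0.03240 × 1698 = 55.01.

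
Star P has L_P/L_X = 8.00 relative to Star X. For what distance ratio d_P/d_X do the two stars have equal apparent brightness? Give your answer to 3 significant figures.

Equal flux requires L_P/d_P² = L_X/d_X², so d_P/d_X = √(L_P/L_X)
= √(8.00) = 2.828.

2.83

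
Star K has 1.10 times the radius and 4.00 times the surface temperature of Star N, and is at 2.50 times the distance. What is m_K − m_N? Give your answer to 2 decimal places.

-4.24

L_K/L_N = (1.10)²(4.00)⁴ = 309.8.
F_K/F_N = (L_K/L_N)/(d_K/d_N)² = 309.8/6.250 = 49.56.
m_K − m_N = −2.5 log₁₀(49.56) = -4.24.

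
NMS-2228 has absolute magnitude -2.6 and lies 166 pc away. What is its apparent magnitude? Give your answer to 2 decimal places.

m = M + 5 log₁₀(d/10 pc) = -2.6 + 5 log₁₀(166/10)
  = -2.6 + 5 × 1.220 = -2.6 + 6.10 = 3.50.

3.50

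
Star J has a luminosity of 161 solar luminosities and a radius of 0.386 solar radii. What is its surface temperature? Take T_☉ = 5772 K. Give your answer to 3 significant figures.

3.31×10^4 K

T/T_☉ = (L/L_☉)^(1/4) / (R/R_☉)^(1/2)
T = 5772 × (161)^(1/4) / √(0.386) = 5772 × 3.562 / 0.6213 = 3.309×10^4 K.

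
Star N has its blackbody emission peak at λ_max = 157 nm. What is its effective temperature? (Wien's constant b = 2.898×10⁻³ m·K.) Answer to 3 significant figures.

T = b/λ_max = 2.898×10⁻³ / (157×10⁻⁹) = 1.846×10^4 K.

1.85×10^4 K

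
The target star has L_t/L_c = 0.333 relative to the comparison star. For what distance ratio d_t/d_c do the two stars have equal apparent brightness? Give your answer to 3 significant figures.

0.577

Equal flux requires L_t/d_t² = L_c/d_c², so d_t/d_c = √(L_t/L_c)
= √(0.333) = 0.5771.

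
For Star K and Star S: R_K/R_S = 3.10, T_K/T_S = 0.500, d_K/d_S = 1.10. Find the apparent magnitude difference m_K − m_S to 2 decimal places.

L_K/L_S = (3.10)²(0.500)⁴ = 0.6006.
F_K/F_S = (L_K/L_S)/(d_K/d_S)² = 0.6006/1.210 = 0.4964.
m_K − m_S = −2.5 log₁₀(0.4964) = 0.76.

0.76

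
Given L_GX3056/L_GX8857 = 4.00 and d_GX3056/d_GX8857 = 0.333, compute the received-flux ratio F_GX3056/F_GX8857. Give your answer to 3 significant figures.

F = L/(4πd²), so F_GX3056/F_GX8857 = (L_GX3056/L_GX8857) / (d_GX3056/d_GX8857)²
= 4.00 / (0.333)² = 4.00 / 0.1109 = 36.07.

36.1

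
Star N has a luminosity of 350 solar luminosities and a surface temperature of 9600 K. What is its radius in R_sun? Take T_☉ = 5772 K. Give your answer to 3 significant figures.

6.76 R_sun

R/R_☉ = √(L/L_☉) / (T/T_☉)² = √(350) / (1.663)²
       = 18.71 / 2.766 = 6.763.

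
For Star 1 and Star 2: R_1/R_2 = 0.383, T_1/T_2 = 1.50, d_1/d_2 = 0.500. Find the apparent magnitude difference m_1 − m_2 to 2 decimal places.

-1.18

L_1/L_2 = (0.383)²(1.50)⁴ = 0.7426.
F_1/F_2 = (L_1/L_2)/(d_1/d_2)² = 0.7426/0.2500 = 2.970.
m_1 − m_2 = −2.5 log₁₀(2.970) = -1.18.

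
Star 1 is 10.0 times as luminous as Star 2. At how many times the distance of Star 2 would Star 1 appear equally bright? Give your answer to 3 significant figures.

Equal flux requires L_1/d_1² = L_2/d_2², so d_1/d_2 = √(L_1/L_2)
= √(10.0) = 3.162.

3.16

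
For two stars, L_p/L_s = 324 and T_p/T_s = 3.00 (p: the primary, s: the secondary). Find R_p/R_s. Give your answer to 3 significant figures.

L ∝ R²T⁴ gives R ∝ √L / T², so
R_p/R_s = √(324) / (3.00)² = 18.00 / 9.000 = 2.000.

2.00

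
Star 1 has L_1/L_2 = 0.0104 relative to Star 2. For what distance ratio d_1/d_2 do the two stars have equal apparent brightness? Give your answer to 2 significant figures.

0.10

Equal flux requires L_1/d_1² = L_2/d_2², so d_1/d_2 = √(L_1/L_2)
= √(0.0104) = 0.1020.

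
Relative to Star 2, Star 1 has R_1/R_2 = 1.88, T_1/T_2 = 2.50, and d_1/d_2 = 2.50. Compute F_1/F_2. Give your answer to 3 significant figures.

22.1

L_1/L_2 = (R_1/R_2)²(T_1/T_2)⁴ = (1.88)² × (2.50)⁴ = 138.1.
F_1/F_2 = (L_1/L_2)/(d_1/d_2)² = 138.1 / (2.50)² = 22.09.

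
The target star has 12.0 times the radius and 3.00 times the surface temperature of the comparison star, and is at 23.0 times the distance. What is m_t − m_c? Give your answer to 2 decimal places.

-3.36

L_t/L_c = (12.0)²(3.00)⁴ = 1.166×10^4.
F_t/F_c = (L_t/L_c)/(d_t/d_c)² = 1.166×10^4/529.0 = 22.05.
m_t − m_c = −2.5 log₁₀(22.05) = -3.36.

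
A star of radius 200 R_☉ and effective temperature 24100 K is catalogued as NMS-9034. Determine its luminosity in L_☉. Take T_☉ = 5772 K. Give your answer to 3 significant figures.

L/L_☉ = (R/R_☉)² (T/T_☉)⁴ = (200)² × (24100/5772)⁴
       = 4.000×10^4 × (4.175)⁴ = 4.000×10^4 × 303.9 = 1.216×10^7.

1.22×10^7 L_☉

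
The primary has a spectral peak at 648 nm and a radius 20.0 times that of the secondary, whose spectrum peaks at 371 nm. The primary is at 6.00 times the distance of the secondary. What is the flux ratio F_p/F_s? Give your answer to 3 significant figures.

1.19

Wien's law: T_p/T_s = λ_s/λ_p = 371/648 = 0.5725.
L_p/L_s = (R_p/R_s)²(T_p/T_s)⁴ = (20.0)²(0.5725)⁴ = 42.98.
F_p/F_s = (L_p/L_s)/(d_p/d_s)² = 42.98/(6.00)² = 1.194.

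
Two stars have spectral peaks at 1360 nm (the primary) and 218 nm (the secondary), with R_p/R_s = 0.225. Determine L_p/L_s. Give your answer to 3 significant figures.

3.34×10^-5

Wien's law gives T ∝ 1/λ_max, so T_p/T_s = λ_s/λ_p = 218/1360 = 0.1603.
Then L ∝ R²T⁴ gives L_p/L_s = (0.225)² × (0.1603)⁴ = 0.05063 × 6.602×10^-4 = 3.342×10^-5.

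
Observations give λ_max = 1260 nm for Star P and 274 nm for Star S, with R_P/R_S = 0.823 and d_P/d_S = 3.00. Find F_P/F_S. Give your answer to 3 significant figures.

Wien's law: T_P/T_S = λ_S/λ_P = 274/1260 = 0.2175.
L_P/L_S = (R_P/R_S)²(T_P/T_S)⁴ = (0.823)²(0.2175)⁴ = 0.001515.
F_P/F_S = (L_P/L_S)/(d_P/d_S)² = 0.001515/(3.00)² = 1.683×10^-4.

1.68×10^-4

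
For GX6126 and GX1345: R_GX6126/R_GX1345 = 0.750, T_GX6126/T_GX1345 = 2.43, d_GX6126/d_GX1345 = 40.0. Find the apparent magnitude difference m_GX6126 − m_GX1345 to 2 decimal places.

4.78

L_GX6126/L_GX1345 = (0.750)²(2.43)⁴ = 19.61.
F_GX6126/F_GX1345 = (L_GX6126/L_GX1345)/(d_GX6126/d_GX1345)² = 19.61/1600 = 0.01226.
m_GX6126 − m_GX1345 = −2.5 log₁₀(0.01226) = 4.78.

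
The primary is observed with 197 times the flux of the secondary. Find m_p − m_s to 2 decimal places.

-5.74

m_p − m_s = −2.5 log₁₀(F_p/F_s) = −2.5 log₁₀(197) = −2.5 × (2.294) = -5.736.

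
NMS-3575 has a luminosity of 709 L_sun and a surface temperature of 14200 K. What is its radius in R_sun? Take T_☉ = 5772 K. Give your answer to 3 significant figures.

R/R_☉ = √(L/L_☉) / (T/T_☉)² = √(709) / (2.460)²
       = 26.63 / 6.052 = 4.399.

4.40 R_sun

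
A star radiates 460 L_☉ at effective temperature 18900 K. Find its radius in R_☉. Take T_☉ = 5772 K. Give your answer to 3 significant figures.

R/R_☉ = √(L/L_☉) / (T/T_☉)² = √(460) / (3.274)²
       = 21.45 / 10.72 = 2.000.

2.00 R_☉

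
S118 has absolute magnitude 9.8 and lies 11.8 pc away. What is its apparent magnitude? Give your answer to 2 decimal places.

10.16

m = M + 5 log₁₀(d/10 pc) = 9.8 + 5 log₁₀(11.8/10)
  = 9.8 + 5 × 0.072 = 9.8 + 0.36 = 10.16.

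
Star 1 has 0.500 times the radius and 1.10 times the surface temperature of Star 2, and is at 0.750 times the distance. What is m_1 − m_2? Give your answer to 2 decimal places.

L_1/L_2 = (0.500)²(1.10)⁴ = 0.3660.
F_1/F_2 = (L_1/L_2)/(d_1/d_2)² = 0.3660/0.5625 = 0.6507.
m_1 − m_2 = −2.5 log₁₀(0.6507) = 0.47.

0.47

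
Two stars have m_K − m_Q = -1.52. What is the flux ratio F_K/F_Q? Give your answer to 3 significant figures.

F_K/F_Q = 10^(−(m_K − m_Q)/2.5) = 10^(1.52/2.5) = 10^0.608 = 4.055.

4.06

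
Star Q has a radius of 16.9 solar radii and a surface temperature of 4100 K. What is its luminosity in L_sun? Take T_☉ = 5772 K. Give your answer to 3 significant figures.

L/L_☉ = (R/R_☉)² (T/T_☉)⁴ = (16.9)² × (4100/5772)⁴
       = 285.6 × (0.7103)⁴ = 285.6 × 0.2546 = 72.71.

72.7 L_sun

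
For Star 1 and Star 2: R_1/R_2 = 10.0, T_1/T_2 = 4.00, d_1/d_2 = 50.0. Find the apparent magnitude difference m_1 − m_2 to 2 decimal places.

L_1/L_2 = (10.0)²(4.00)⁴ = 2.560×10^4.
F_1/F_2 = (L_1/L_2)/(d_1/d_2)² = 2.560×10^4/2500 = 10.24.
m_1 − m_2 = −2.5 log₁₀(10.24) = -2.53.

-2.53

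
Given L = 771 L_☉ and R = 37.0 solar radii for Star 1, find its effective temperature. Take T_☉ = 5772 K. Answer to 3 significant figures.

T/T_☉ = (L/L_☉)^(1/4) / (R/R_☉)^(1/2)
T = 5772 × (771)^(1/4) / √(37.0) = 5772 × 5.269 / 6.083 = 5000 K.

5.00×10^3 K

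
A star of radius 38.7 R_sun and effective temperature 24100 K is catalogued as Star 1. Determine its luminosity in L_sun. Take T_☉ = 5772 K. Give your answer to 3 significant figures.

4.55×10^5 L_sun

L/L_☉ = (R/R_☉)² (T/T_☉)⁴ = (38.7)² × (24100/5772)⁴
       = 1498 × (4.175)⁴ = 1498 × 303.9 = 4.552×10^5.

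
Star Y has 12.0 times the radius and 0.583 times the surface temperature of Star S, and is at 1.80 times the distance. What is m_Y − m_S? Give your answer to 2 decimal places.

L_Y/L_S = (12.0)²(0.583)⁴ = 16.64.
F_Y/F_S = (L_Y/L_S)/(d_Y/d_S)² = 16.64/3.240 = 5.134.
m_Y − m_S = −2.5 log₁₀(5.134) = -1.78.

-1.78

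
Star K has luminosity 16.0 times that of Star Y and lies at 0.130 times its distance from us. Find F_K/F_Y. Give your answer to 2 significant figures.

9.5×10^2

F = L/(4πd²), so F_K/F_Y = (L_K/L_Y) / (d_K/d_Y)²
= 16.0 / (0.130)² = 16.0 / 0.01690 = 946.7.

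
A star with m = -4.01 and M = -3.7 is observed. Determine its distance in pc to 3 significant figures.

8.67 pc

m − M = 5 log₁₀(d/10 pc)
-4.01 − (-3.7) = -0.31 = 5 log₁₀(d/10)
d = 10 × 10^(-0.31/5) = 10 × 10^-0.062 = 8.670 pc.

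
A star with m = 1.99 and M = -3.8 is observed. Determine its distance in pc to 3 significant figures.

144 pc

m − M = 5 log₁₀(d/10 pc)
1.99 − (-3.8) = 5.79 = 5 log₁₀(d/10)
d = 10 × 10^(5.79/5) = 10 × 10^1.158 = 143.9 pc.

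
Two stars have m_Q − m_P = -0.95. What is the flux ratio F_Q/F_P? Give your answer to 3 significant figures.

2.40

F_Q/F_P = 10^(−(m_Q − m_P)/2.5) = 10^(0.95/2.5) = 10^0.380 = 2.399.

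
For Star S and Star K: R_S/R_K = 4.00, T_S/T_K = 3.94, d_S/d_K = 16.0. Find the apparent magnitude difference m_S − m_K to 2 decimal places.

L_S/L_K = (4.00)²(3.94)⁴ = 3856.
F_S/F_K = (L_S/L_K)/(d_S/d_K)² = 3856/256.0 = 15.06.
m_S − m_K = −2.5 log₁₀(15.06) = -2.94.

-2.94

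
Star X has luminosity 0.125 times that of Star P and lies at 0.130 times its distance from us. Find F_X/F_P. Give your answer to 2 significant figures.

F = L/(4πd²), so F_X/F_P = (L_X/L_P) / (d_X/d_P)²
= 0.125 / (0.130)² = 0.125 / 0.01690 = 7.396.

7.4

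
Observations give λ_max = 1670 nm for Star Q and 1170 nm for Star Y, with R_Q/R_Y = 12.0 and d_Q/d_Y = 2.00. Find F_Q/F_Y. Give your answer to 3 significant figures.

Wien's law: T_Q/T_Y = λ_Y/λ_Q = 1170/1670 = 0.7006.
L_Q/L_Y = (R_Q/R_Y)²(T_Q/T_Y)⁴ = (12.0)²(0.7006)⁴ = 34.69.
F_Q/F_Y = (L_Q/L_Y)/(d_Q/d_Y)² = 34.69/(2.00)² = 8.673.

8.67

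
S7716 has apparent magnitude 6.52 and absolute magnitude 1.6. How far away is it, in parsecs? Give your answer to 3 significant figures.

m − M = 5 log₁₀(d/10 pc)
6.52 − (1.6) = 4.92 = 5 log₁₀(d/10)
d = 10 × 10^(4.92/5) = 10 × 10^0.984 = 96.38 pc.

96.4 pc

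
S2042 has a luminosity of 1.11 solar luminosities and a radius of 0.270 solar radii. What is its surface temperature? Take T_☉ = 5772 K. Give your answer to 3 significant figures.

T/T_☉ = (L/L_☉)^(1/4) / (R/R_☉)^(1/2)
T = 5772 × (1.11)^(1/4) / √(0.270) = 5772 × 1.026 / 0.5196 = 1.140×10^4 K.

1.14×10^4 K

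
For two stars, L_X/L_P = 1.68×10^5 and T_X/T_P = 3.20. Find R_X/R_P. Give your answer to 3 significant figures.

40.0

L ∝ R²T⁴ gives R ∝ √L / T², so
R_X/R_P = √(1.68×10^5) / (3.20)² = 409.9 / 10.24 = 40.03.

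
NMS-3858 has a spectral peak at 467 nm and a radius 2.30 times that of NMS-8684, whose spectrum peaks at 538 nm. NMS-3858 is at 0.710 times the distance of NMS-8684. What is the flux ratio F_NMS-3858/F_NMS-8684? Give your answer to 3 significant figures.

Wien's law: T_NMS-3858/T_NMS-8684 = λ_NMS-8684/λ_NMS-3858 = 538/467 = 1.152.
L_NMS-3858/L_NMS-8684 = (R_NMS-3858/R_NMS-8684)²(T_NMS-3858/T_NMS-8684)⁴ = (2.30)²(1.152)⁴ = 9.318.
F_NMS-3858/F_NMS-8684 = (L_NMS-3858/L_NMS-8684)/(d_NMS-3858/d_NMS-8684)² = 9.318/(0.710)² = 18.48.

18.5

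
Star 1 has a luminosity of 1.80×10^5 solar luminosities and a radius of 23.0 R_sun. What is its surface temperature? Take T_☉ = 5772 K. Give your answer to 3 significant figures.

2.48×10^4 K

T/T_☉ = (L/L_☉)^(1/4) / (R/R_☉)^(1/2)
T = 5772 × (1.80×10^5)^(1/4) / √(23.0) = 5772 × 20.60 / 4.796 = 2.479×10^4 K.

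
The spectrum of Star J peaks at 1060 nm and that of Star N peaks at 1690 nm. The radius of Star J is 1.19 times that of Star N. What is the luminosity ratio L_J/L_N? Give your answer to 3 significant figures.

Wien's law gives T ∝ 1/λ_max, so T_J/T_N = λ_N/λ_J = 1690/1060 = 1.594.
Then L ∝ R²T⁴ gives L_J/L_N = (1.19)² × (1.594)⁴ = 1.416 × 6.461 = 9.150.

9.15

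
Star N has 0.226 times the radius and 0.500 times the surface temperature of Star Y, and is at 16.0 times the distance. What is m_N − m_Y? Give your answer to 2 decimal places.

12.26

L_N/L_Y = (0.226)²(0.500)⁴ = 0.003192.
F_N/F_Y = (L_N/L_Y)/(d_N/d_Y)² = 0.003192/256.0 = 1.247×10^-5.
m_N − m_Y = −2.5 log₁₀(1.247×10^-5) = 12.26.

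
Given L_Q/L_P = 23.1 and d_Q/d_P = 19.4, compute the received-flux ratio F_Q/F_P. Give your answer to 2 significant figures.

0.061

F = L/(4πd²), so F_Q/F_P = (L_Q/L_P) / (d_Q/d_P)²
= 23.1 / (19.4)² = 23.1 / 376.4 = 0.06138.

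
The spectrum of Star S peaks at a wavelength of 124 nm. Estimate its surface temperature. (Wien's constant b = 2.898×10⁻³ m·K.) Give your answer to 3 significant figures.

T = b/λ_max = 2.898×10⁻³ / (124×10⁻⁹) = 2.337×10^4 K.

2.34×10^4 K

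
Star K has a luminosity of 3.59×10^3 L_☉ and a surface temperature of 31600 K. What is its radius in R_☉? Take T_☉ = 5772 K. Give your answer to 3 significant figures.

R/R_☉ = √(L/L_☉) / (T/T_☉)² = √(3.59×10^3) / (5.475)²
       = 59.92 / 29.97 = 1.999.

2.00 R_☉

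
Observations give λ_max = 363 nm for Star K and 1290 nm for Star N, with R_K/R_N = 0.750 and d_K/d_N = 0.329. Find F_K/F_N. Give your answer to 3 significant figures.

Wien's law: T_K/T_N = λ_N/λ_K = 1290/363 = 3.554.
L_K/L_N = (R_K/R_N)²(T_K/T_N)⁴ = (0.750)²(3.554)⁴ = 89.71.
F_K/F_N = (L_K/L_N)/(d_K/d_N)² = 89.71/(0.329)² = 828.8.

829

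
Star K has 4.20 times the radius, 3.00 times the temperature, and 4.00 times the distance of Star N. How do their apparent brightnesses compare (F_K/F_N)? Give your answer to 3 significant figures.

89.3

L_K/L_N = (R_K/R_N)²(T_K/T_N)⁴ = (4.20)² × (3.00)⁴ = 1429.
F_K/F_N = (L_K/L_N)/(d_K/d_N)² = 1429 / (4.00)² = 89.30.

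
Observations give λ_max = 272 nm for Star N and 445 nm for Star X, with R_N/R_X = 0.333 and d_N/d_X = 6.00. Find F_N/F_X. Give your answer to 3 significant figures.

0.0221

Wien's law: T_N/T_X = λ_X/λ_N = 445/272 = 1.636.
L_N/L_X = (R_N/R_X)²(T_N/T_X)⁴ = (0.333)²(1.636)⁴ = 0.7944.
F_N/F_X = (L_N/L_X)/(d_N/d_X)² = 0.7944/(6.00)² = 0.02207.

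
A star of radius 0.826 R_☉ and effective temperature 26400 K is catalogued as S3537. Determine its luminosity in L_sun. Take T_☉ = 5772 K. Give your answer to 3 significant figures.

L/L_☉ = (R/R_☉)² (T/T_☉)⁴ = (0.826)² × (26400/5772)⁴
       = 0.6823 × (4.574)⁴ = 0.6823 × 437.6 = 298.6.

299 L_sun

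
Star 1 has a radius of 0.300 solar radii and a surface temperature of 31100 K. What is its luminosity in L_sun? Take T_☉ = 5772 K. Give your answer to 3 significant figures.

L/L_☉ = (R/R_☉)² (T/T_☉)⁴ = (0.300)² × (31100/5772)⁴
       = 0.09000 × (5.388)⁴ = 0.09000 × 842.8 = 75.85.

75.9 L_sun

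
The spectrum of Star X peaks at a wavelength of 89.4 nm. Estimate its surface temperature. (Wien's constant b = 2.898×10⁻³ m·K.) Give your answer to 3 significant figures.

3.24×10^4 K

T = b/λ_max = 2.898×10⁻³ / (89.4×10⁻⁹) = 3.242×10^4 K.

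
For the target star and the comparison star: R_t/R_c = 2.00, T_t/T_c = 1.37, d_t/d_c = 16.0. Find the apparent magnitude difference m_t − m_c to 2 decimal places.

3.15

L_t/L_c = (2.00)²(1.37)⁴ = 14.09.
F_t/F_c = (L_t/L_c)/(d_t/d_c)² = 14.09/256.0 = 0.05504.
m_t − m_c = −2.5 log₁₀(0.05504) = 3.15.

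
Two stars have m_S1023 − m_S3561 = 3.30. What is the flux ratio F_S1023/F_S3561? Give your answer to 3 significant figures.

F_S1023/F_S3561 = 10^(−(m_S1023 − m_S3561)/2.5) = 10^(-3.30/2.5) = 10^-1.320 = 0.04786.

0.0479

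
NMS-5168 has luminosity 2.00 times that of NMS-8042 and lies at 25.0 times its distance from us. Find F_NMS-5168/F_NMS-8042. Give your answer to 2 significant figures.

0.0032

F = L/(4πd²), so F_NMS-5168/F_NMS-8042 = (L_NMS-5168/L_NMS-8042) / (d_NMS-5168/d_NMS-8042)²
= 2.00 / (25.0)² = 2.00 / 625.0 = 0.003200.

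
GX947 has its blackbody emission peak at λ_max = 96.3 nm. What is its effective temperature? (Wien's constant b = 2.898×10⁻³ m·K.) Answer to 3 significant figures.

T = b/λ_max = 2.898×10⁻³ / (96.3×10⁻⁹) = 3.009×10^4 K.

3.01×10^4 K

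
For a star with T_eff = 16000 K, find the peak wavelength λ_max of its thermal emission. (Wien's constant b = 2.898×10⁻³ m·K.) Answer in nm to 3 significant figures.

λ_max = b/T = 2.898×10⁻³ / 16000 = 1.81×10^-7 m = 181.1 nm.

181 nm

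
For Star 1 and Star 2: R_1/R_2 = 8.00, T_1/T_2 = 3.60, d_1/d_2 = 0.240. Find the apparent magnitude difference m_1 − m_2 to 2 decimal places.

L_1/L_2 = (8.00)²(3.60)⁴ = 1.075×10^4.
F_1/F_2 = (L_1/L_2)/(d_1/d_2)² = 1.075×10^4/0.05760 = 1.866×10^5.
m_1 − m_2 = −2.5 log₁₀(1.866×10^5) = -13.18.

-13.18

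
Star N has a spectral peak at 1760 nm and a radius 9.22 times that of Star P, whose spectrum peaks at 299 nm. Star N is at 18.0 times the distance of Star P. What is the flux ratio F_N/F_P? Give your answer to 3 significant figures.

2.19×10^-4

Wien's law: T_N/T_P = λ_P/λ_N = 299/1760 = 0.1699.
L_N/L_P = (R_N/R_P)²(T_N/T_P)⁴ = (9.22)²(0.1699)⁴ = 0.07081.
F_N/F_P = (L_N/L_P)/(d_N/d_P)² = 0.07081/(18.0)² = 2.186×10^-4.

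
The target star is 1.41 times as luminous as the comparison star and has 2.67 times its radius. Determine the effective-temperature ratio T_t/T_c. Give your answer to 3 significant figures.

L ∝ R²T⁴ gives T ∝ (L/R²)^(1/4), so
T_t/T_c = (1.41 / 2.67²)^(1/4) = (0.1978)^(1/4) = 0.6669.

0.667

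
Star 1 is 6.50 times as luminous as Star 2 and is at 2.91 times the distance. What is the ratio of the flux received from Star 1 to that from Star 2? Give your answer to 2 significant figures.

0.77

F = L/(4πd²), so F_1/F_2 = (L_1/L_2) / (d_1/d_2)²
= 6.50 / (2.91)² = 6.50 / 8.468 = 0.7676.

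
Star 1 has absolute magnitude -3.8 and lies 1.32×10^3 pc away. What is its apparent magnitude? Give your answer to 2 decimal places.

6.80

m = M + 5 log₁₀(d/10 pc) = -3.8 + 5 log₁₀(1.32×10^3/10)
  = -3.8 + 5 × 2.121 = -3.8 + 10.60 = 6.80.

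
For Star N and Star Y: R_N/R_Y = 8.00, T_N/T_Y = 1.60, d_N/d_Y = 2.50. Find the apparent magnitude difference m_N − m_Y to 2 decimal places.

-4.57

L_N/L_Y = (8.00)²(1.60)⁴ = 419.4.
F_N/F_Y = (L_N/L_Y)/(d_N/d_Y)² = 419.4/6.250 = 67.11.
m_N − m_Y = −2.5 log₁₀(67.11) = -4.57.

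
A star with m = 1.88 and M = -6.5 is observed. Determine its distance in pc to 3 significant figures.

m − M = 5 log₁₀(d/10 pc)
1.88 − (-6.5) = 8.38 = 5 log₁₀(d/10)
d = 10 × 10^(8.38/5) = 10 × 10^1.676 = 474.2 pc.

474 pc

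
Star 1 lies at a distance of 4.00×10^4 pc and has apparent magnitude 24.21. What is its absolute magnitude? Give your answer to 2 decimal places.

M = m − 5 log₁₀(d/10 pc) = 24.21 − 5 log₁₀(4.00×10^4/10)
  = 24.21 − 5 × 3.602 = 24.21 − 18.01 = 6.20.

6.20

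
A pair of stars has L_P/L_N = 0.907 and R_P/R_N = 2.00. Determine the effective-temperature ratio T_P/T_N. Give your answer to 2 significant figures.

0.69

L ∝ R²T⁴ gives T ∝ (L/R²)^(1/4), so
T_P/T_N = (0.907 / 2.00²)^(1/4) = (0.2268)^(1/4) = 0.6901.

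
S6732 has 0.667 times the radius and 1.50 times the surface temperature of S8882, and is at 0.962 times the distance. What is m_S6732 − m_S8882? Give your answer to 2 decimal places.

-0.97

L_S6732/L_S8882 = (0.667)²(1.50)⁴ = 2.252.
F_S6732/F_S8882 = (L_S6732/L_S8882)/(d_S6732/d_S8882)² = 2.252/0.9254 = 2.434.
m_S6732 − m_S8882 = −2.5 log₁₀(2.434) = -0.97.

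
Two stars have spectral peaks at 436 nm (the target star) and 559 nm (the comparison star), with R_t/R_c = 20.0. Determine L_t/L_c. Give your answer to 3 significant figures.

1.08×10^3

Wien's law gives T ∝ 1/λ_max, so T_t/T_c = λ_c/λ_t = 559/436 = 1.282.
Then L ∝ R²T⁴ gives L_t/L_c = (20.0)² × (1.282)⁴ = 400.0 × 2.702 = 1081.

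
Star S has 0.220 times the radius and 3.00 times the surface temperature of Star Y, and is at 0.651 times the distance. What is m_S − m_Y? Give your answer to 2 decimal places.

-2.42

L_S/L_Y = (0.220)²(3.00)⁴ = 3.920.
F_S/F_Y = (L_S/L_Y)/(d_S/d_Y)² = 3.920/0.4238 = 9.251.
m_S − m_Y = −2.5 log₁₀(9.251) = -2.42.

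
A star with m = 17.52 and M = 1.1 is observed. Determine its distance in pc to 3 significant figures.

1.92×10^4 pc

m − M = 5 log₁₀(d/10 pc)
17.52 − (1.1) = 16.42 = 5 log₁₀(d/10)
d = 10 × 10^(16.42/5) = 10 × 10^3.284 = 1.923×10^4 pc.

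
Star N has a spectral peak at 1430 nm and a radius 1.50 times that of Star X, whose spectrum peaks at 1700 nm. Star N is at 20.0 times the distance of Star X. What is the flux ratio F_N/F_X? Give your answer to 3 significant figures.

Wien's law: T_N/T_X = λ_X/λ_N = 1700/1430 = 1.189.
L_N/L_X = (R_N/R_X)²(T_N/T_X)⁴ = (1.50)²(1.189)⁴ = 4.494.
F_N/F_X = (L_N/L_X)/(d_N/d_X)² = 4.494/(20.0)² = 0.01124.

0.0112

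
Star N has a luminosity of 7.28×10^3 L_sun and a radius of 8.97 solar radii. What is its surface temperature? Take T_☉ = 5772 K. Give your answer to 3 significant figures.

T/T_☉ = (L/L_☉)^(1/4) / (R/R_☉)^(1/2)
T = 5772 × (7.28×10^3)^(1/4) / √(8.97) = 5772 × 9.237 / 2.995 = 1.780×10^4 K.

1.78×10^4 K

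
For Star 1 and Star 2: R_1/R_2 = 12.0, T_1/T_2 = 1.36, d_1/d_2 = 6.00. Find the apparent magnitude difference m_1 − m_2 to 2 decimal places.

L_1/L_2 = (12.0)²(1.36)⁴ = 492.6.
F_1/F_2 = (L_1/L_2)/(d_1/d_2)² = 492.6/36.00 = 13.68.
m_1 − m_2 = −2.5 log₁₀(13.68) = -2.84.

-2.84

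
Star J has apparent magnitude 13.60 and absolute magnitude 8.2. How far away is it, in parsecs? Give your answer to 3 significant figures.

m − M = 5 log₁₀(d/10 pc)
13.60 − (8.2) = 5.40 = 5 log₁₀(d/10)
d = 10 × 10^(5.40/5) = 10 × 10^1.080 = 120.2 pc.

120 pc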